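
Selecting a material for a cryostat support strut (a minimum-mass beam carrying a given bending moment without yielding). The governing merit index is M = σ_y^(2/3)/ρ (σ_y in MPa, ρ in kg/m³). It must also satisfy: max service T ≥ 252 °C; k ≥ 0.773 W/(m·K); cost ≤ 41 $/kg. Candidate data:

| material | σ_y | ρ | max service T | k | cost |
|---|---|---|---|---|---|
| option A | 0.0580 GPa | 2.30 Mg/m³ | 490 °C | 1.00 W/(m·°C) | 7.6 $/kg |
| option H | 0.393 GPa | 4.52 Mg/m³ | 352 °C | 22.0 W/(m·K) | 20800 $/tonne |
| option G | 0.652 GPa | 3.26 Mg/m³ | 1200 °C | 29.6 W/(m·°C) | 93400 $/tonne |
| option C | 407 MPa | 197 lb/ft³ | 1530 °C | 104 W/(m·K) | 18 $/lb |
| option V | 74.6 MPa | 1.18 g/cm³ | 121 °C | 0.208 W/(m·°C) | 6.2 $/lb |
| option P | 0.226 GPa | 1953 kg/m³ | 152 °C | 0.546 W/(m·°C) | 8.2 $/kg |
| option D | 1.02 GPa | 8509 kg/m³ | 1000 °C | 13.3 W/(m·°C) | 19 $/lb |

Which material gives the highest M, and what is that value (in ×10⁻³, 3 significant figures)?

option C, M = 17.4×10⁻³

Screen on constraints: max service T ≥ 252 °C; k ≥ 0.773 W/(m·K); cost ≤ 41 $/kg. Survivors: option A, option H, option C.
Convert each candidate to consistent units, then evaluate M:
  option A: σ_y = 58.00 MPa, ρ = 2300 kg/m³
  option H: σ_y = 393.0 MPa, ρ = 4520 kg/m³
  option C: σ_y = 407.0 MPa, ρ = 3156 kg/m³
  option C: M = 17.4×10⁻³
  option H: M = 11.9×10⁻³
  option A: M = 6.51×10⁻³
The maximum is for option C.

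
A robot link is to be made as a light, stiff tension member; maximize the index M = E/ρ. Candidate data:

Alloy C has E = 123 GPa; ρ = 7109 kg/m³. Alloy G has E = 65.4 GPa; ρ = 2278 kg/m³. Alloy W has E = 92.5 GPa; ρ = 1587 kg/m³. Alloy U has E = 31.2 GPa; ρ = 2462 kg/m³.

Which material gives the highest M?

alloy W

Per-candidate index values:
  alloy W: M = 58.3 MN·m/kg
  alloy G: M = 28.7 MN·m/kg
  alloy C: M = 17.3 MN·m/kg
  alloy U: M = 12.7 MN·m/kg
Highest index: alloy W.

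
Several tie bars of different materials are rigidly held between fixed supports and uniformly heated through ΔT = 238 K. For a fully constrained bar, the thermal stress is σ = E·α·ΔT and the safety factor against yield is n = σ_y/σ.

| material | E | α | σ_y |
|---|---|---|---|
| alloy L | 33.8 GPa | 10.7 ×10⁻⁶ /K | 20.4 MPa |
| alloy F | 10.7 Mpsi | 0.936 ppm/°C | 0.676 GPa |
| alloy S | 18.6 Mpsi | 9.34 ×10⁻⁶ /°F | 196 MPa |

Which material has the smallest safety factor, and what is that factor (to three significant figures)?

alloy L, n = 0.237

Converting E to GPa, α to ×10⁻⁶/K, σ_y to MPa, then σ and n for each:
  alloy L: E = 33.80, α = 10.7, σ_y = 20.40 → σ = 86.1 MPa, n = 0.237
  alloy F: E = 73.77, α = 0.936, σ_y = 676.0 → σ = 16.4 MPa, n = 41.1
  alloy S: E = 128.2, α = 16.8, σ_y = 196.0 → σ = 513 MPa, n = 0.382
The minimum is alloy L at n = 0.237.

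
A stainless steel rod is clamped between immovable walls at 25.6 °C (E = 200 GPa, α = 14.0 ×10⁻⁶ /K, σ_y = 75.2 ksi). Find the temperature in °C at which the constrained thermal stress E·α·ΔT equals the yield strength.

σ_y = 75.2 ksi = 518.5 MPa.
E·α·ΔT = 518.5 MPa ⇒ ΔT = 518.5 / (200.0×10³ × 14.0×10⁻⁶) = 185.2 K.
T = 25.6 + 185.2 = 210.8 °C.

211 °C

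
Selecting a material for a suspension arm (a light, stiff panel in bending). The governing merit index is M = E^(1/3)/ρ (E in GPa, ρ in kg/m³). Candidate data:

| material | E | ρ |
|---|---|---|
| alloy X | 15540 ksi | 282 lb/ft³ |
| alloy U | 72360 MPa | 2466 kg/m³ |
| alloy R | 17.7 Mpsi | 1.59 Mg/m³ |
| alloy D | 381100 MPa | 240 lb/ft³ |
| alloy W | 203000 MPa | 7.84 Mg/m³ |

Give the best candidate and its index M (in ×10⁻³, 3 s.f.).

alloy R, M = 3.12×10⁻³

Normalizing units and computing the index:
  alloy X: E = 107.1 GPa, ρ = 4517 kg/m³
  alloy U: E = 72.36 GPa, ρ = 2466 kg/m³
  alloy R: E = 122.0 GPa, ρ = 1590 kg/m³
  alloy D: E = 381.1 GPa, ρ = 3844 kg/m³
  alloy W: E = 203.0 GPa, ρ = 7840 kg/m³
  alloy R: M = 3.12×10⁻³
  alloy D: M = 1.89×10⁻³
  alloy U: M = 1.69×10⁻³
  alloy X: M = 1.05×10⁻³
  alloy W: M = 0.750×10⁻³
Alloy R has the largest M.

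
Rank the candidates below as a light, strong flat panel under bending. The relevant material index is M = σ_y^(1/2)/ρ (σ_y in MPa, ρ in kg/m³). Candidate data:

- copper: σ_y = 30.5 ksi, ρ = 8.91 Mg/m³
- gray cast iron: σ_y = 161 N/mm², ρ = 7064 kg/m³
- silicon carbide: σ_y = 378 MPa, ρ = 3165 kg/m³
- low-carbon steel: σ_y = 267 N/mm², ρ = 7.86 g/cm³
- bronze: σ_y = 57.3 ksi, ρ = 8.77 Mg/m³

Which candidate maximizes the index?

silicon carbide

Putting every candidate on a common basis:
  copper: σ_y = 210.3 MPa, ρ = 8910 kg/m³
  gray cast iron: σ_y = 161.0 MPa, ρ = 7064 kg/m³
  silicon carbide: σ_y = 378.0 MPa, ρ = 3165 kg/m³
  low-carbon steel: σ_y = 267.0 MPa, ρ = 7860 kg/m³
  bronze: σ_y = 395.1 MPa, ρ = 8770 kg/m³
  silicon carbide: M = 6.14×10⁻³
  bronze: M = 2.27×10⁻³
  low-carbon steel: M = 2.08×10⁻³
  gray cast iron: M = 1.80×10⁻³
  copper: M = 1.63×10⁻³
Highest index: silicon carbide.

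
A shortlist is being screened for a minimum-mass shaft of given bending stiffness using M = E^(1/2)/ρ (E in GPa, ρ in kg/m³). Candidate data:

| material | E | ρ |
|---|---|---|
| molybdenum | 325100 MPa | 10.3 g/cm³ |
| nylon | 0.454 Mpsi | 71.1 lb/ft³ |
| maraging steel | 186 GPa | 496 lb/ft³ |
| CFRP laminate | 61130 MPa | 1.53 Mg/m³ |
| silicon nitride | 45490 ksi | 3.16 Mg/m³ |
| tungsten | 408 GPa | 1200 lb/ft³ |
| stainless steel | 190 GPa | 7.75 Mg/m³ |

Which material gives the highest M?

Normalizing units and computing the index:
  molybdenum: E = 325.1 GPa, ρ = 10300 kg/m³
  nylon: E = 3.130 GPa, ρ = 1139 kg/m³
  maraging steel: E = 186.0 GPa, ρ = 7945 kg/m³
  CFRP laminate: E = 61.13 GPa, ρ = 1530 kg/m³
  silicon nitride: E = 313.6 GPa, ρ = 3160 kg/m³
  tungsten: E = 408.0 GPa, ρ = 19220 kg/m³
  stainless steel: E = 190.0 GPa, ρ = 7750 kg/m³
  silicon nitride: M = 5.60×10⁻³
  CFRP laminate: M = 5.11×10⁻³
  stainless steel: M = 1.78×10⁻³
  molybdenum: M = 1.75×10⁻³
  maraging steel: M = 1.72×10⁻³
  nylon: M = 1.55×10⁻³
  tungsten: M = 1.05×10⁻³
Silicon nitride has the largest M.

silicon nitride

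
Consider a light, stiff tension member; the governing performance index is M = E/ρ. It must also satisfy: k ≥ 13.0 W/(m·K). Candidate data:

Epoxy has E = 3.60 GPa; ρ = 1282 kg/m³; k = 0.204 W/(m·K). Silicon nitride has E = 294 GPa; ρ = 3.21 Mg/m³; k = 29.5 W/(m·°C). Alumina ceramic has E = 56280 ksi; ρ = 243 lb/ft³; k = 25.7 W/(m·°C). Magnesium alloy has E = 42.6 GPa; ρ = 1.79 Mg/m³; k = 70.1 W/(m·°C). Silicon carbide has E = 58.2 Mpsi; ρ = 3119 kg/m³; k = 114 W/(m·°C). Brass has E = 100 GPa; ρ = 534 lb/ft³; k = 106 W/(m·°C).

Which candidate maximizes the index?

Screen on constraints: k ≥ 13.0 W/(m·K). Survivors: silicon nitride, alumina ceramic, magnesium alloy, silicon carbide, brass.
Putting every candidate on a common basis:
  silicon nitride: E = 294.0 GPa, ρ = 3210 kg/m³
  alumina ceramic: E = 388.0 GPa, ρ = 3892 kg/m³
  magnesium alloy: E = 42.60 GPa, ρ = 1790 kg/m³
  silicon carbide: E = 401.3 GPa, ρ = 3119 kg/m³
  brass: E = 100.0 GPa, ρ = 8554 kg/m³
  silicon carbide: M = 129 MN·m/kg
  alumina ceramic: M = 99.7 MN·m/kg
  silicon nitride: M = 91.6 MN·m/kg
  magnesium alloy: M = 23.8 MN·m/kg
  brass: M = 11.7 MN·m/kg
Highest index: silicon carbide.

silicon carbide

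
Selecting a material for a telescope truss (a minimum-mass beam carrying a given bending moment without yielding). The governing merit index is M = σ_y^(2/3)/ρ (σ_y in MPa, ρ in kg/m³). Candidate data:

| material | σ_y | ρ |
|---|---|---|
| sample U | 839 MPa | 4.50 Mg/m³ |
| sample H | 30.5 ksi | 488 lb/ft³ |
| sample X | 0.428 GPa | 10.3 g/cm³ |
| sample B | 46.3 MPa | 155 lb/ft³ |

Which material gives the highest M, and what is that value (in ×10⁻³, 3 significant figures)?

Convert each candidate to consistent units, then evaluate M:
  sample U: σ_y = 839.0 MPa, ρ = 4500 kg/m³
  sample H: σ_y = 210.3 MPa, ρ = 7817 kg/m³
  sample X: σ_y = 428.0 MPa, ρ = 10300 kg/m³
  sample B: σ_y = 46.30 MPa, ρ = 2483 kg/m³
  sample U: M = 19.8×10⁻³
  sample X: M = 5.51×10⁻³
  sample B: M = 5.19×10⁻³
  sample H: M = 4.52×10⁻³
The maximum is for sample U.

sample U, M = 19.8×10⁻³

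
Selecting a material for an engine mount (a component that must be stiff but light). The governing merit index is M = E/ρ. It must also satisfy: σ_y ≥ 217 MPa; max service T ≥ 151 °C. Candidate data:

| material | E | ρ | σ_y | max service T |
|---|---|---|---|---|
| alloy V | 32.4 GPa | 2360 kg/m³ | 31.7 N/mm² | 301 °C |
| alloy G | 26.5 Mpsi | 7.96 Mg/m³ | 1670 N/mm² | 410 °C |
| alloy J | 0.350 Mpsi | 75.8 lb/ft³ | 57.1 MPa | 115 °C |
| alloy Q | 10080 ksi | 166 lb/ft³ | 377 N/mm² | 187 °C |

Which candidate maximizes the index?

alloy Q

Screen on constraints: σ_y ≥ 217 MPa; max service T ≥ 151 °C. Survivors: alloy G, alloy Q.
In SI units:
  alloy G: E = 182.7 GPa, ρ = 7960 kg/m³
  alloy Q: E = 69.50 GPa, ρ = 2659 kg/m³
  alloy Q: M = 26.1 MN·m/kg
  alloy G: M = 23.0 MN·m/kg
Highest index: alloy Q.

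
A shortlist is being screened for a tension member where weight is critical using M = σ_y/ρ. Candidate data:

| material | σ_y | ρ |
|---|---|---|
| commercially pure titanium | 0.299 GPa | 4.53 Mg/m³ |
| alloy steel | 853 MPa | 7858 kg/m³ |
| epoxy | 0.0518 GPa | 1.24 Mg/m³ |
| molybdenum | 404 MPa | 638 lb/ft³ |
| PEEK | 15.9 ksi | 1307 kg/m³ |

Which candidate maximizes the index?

After converting to SI:
  commercially pure titanium: σ_y = 299.0 MPa, ρ = 4530 kg/m³
  alloy steel: σ_y = 853.0 MPa, ρ = 7858 kg/m³
  epoxy: σ_y = 51.80 MPa, ρ = 1240 kg/m³
  molybdenum: σ_y = 404.0 MPa, ρ = 10220 kg/m³
  PEEK: σ_y = 109.6 MPa, ρ = 1307 kg/m³
  alloy steel: M = 109 kN·m/kg
  PEEK: M = 83.9 kN·m/kg
  commercially pure titanium: M = 66.0 kN·m/kg
  epoxy: M = 41.8 kN·m/kg
  molybdenum: M = 39.5 kN·m/kg
The maximum is for alloy steel.

alloy steel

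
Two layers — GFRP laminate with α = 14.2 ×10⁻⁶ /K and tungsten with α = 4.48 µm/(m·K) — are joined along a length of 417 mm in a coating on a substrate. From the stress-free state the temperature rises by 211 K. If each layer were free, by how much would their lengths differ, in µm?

855 µm

Δα = |14.2 − 4.48|×10⁻⁶/K = 9.72×10⁻⁶/K.
ΔL_mismatch = Δα·L·ΔT = 9.72×10⁻⁶ × 417.0 mm × 211.0 K = 855 µm.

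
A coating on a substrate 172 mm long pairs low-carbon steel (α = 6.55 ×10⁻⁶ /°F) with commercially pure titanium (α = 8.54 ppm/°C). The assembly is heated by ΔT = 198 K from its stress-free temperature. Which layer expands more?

low-carbon steel

low-carbon steel: α = 6.55×10⁻⁶/°F × 9/5 = 11.8×10⁻⁶/K.
α(low-carbon steel) = 11.8×10⁻⁶/K vs α(commercially pure titanium) = 8.54×10⁻⁶/K.
Higher α expands more for the same ΔT: low-carbon steel.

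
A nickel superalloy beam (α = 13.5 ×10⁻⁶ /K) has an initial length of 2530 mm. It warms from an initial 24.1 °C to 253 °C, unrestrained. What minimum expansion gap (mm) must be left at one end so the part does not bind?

7.82 mm

ΔT = 253 − 24.1 = 228.9 K.
ΔL = α·L₀·ΔT = 13.5×10⁻⁶ × 2530 mm × 228.9 K = 7.82 mm.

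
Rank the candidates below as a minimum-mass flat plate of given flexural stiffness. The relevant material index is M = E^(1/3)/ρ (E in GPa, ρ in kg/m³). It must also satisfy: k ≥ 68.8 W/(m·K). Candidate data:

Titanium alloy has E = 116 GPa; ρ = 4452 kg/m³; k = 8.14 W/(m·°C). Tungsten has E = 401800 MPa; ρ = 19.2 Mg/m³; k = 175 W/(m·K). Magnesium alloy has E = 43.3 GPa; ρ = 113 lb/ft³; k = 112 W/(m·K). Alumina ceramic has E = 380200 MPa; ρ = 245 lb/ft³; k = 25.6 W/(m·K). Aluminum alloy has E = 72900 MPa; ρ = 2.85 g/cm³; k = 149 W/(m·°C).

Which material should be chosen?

Screen on constraints: k ≥ 68.8 W/(m·K). Survivors: tungsten, magnesium alloy, aluminum alloy.
Convert each candidate to consistent units, then evaluate M:
  tungsten: E = 401.8 GPa, ρ = 19200 kg/m³
  magnesium alloy: E = 43.30 GPa, ρ = 1810 kg/m³
  aluminum alloy: E = 72.90 GPa, ρ = 2850 kg/m³
  magnesium alloy: M = 1.94×10⁻³
  aluminum alloy: M = 1.47×10⁻³
  tungsten: M = 0.384×10⁻³
Highest index: magnesium alloy.

magnesium alloy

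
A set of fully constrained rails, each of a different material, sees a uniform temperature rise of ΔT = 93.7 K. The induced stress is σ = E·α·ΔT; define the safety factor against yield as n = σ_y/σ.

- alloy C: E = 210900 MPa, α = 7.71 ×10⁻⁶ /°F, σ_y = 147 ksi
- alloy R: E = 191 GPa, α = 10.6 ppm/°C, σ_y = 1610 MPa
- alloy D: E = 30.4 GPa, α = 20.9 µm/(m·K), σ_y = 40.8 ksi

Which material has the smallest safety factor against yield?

alloy C

Per material, after unit conversion:
  alloy C: E = 210.9, α = 13.9, σ_y = 1014 → σ = 274 MPa, n = 3.70
  alloy R: E = 191.0, α = 10.6, σ_y = 1610 → σ = 190 MPa, n = 8.49
  alloy D: E = 30.40, α = 20.9, σ_y = 281.3 → σ = 59.5 MPa, n = 4.73
The minimum is alloy C at n = 3.70.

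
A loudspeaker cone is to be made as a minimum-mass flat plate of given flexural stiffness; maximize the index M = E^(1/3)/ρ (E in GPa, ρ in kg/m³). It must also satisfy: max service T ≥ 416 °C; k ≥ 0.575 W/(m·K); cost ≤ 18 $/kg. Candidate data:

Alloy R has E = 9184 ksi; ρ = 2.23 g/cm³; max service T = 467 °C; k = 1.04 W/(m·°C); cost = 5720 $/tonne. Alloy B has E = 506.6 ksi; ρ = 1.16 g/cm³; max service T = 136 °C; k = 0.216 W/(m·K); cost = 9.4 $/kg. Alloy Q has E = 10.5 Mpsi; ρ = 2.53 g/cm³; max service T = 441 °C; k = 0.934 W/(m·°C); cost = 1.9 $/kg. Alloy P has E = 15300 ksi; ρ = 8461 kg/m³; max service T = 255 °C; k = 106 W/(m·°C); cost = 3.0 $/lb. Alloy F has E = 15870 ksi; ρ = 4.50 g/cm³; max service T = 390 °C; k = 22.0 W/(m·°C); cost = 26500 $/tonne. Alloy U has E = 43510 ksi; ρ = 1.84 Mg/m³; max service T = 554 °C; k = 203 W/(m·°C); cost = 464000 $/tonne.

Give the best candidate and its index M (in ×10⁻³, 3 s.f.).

alloy R, M = 1.79×10⁻³

Screen on constraints: max service T ≥ 416 °C; k ≥ 0.575 W/(m·K); cost ≤ 18 $/kg. Survivors: alloy R, alloy Q.
In SI units:
  alloy R: E = 63.32 GPa, ρ = 2230 kg/m³
  alloy Q: E = 72.39 GPa, ρ = 2530 kg/m³
  alloy R: M = 1.79×10⁻³
  alloy Q: M = 1.65×10⁻³
Alloy R ranks first.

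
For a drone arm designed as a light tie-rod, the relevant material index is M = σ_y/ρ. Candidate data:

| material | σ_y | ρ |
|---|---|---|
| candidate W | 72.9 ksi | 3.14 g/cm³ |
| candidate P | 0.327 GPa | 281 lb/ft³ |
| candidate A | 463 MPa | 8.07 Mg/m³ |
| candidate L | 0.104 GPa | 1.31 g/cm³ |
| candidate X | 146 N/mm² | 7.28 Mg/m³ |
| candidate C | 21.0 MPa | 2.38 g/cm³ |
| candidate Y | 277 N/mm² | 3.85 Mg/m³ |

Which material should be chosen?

candidate W

Putting every candidate on a common basis:
  candidate W: σ_y = 502.6 MPa, ρ = 3140 kg/m³
  candidate P: σ_y = 327.0 MPa, ρ = 4501 kg/m³
  candidate A: σ_y = 463.0 MPa, ρ = 8070 kg/m³
  candidate L: σ_y = 104.0 MPa, ρ = 1310 kg/m³
  candidate X: σ_y = 146.0 MPa, ρ = 7280 kg/m³
  candidate C: σ_y = 21.00 MPa, ρ = 2380 kg/m³
  candidate Y: σ_y = 277.0 MPa, ρ = 3850 kg/m³
  candidate W: M = 160 kN·m/kg
  candidate L: M = 79.4 kN·m/kg
  candidate P: M = 72.6 kN·m/kg
  candidate Y: M = 71.9 kN·m/kg
  candidate A: M = 57.4 kN·m/kg
  candidate X: M = 20.1 kN·m/kg
  candidate C: M = 8.82 kN·m/kg
Highest index: candidate W.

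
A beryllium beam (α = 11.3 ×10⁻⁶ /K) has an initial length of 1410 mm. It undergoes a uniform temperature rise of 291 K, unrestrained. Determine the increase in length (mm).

4.64 mm

ΔL = α·L₀·ΔT = 11.3×10⁻⁶ × 1410 mm × 291.0 K = 4.64 mm.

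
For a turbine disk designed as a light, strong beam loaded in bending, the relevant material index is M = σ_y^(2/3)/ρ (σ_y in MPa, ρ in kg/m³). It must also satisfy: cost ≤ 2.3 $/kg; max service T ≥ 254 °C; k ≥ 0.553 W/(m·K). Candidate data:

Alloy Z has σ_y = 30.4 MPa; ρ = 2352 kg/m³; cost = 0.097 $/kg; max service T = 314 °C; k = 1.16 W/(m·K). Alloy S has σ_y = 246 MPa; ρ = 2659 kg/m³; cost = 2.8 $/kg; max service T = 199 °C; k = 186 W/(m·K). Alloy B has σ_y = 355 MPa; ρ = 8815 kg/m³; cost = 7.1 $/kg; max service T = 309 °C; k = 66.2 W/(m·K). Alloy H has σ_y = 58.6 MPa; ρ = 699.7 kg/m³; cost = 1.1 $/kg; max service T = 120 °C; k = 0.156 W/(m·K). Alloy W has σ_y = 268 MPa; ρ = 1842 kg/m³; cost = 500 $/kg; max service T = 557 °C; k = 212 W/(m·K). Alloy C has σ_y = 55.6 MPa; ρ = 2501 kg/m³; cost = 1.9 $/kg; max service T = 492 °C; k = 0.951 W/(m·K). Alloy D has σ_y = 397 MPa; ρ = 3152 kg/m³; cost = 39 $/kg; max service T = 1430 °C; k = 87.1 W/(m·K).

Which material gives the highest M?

Screen on constraints: cost ≤ 2.3 $/kg; max service T ≥ 254 °C; k ≥ 0.553 W/(m·K). Survivors: alloy Z, alloy C.
Per-candidate index values:
  alloy C: M = 5.82×10⁻³
  alloy Z: M = 4.14×10⁻³
Alloy C has the largest M.

alloy C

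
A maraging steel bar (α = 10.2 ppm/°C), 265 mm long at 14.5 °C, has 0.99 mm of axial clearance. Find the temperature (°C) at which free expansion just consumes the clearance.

381 °C

α·L₀·ΔT = 0.99 mm ⇒ ΔT = 0.99 / (10.2×10⁻⁶ × 265.0) = 366.3 K.
T = 14.5 + 366.3 = 380.8 °C.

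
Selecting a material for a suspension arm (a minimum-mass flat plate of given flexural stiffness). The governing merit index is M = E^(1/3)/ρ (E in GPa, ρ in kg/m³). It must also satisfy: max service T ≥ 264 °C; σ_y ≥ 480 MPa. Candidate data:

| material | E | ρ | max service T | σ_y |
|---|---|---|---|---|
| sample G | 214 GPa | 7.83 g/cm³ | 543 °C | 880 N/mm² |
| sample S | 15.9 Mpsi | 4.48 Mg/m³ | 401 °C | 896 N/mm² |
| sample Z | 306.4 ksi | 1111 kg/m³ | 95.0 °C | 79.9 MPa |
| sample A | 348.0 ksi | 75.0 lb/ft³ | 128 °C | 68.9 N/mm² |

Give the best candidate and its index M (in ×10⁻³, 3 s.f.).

sample S, M = 1.07×10⁻³

Screen on constraints: max service T ≥ 264 °C; σ_y ≥ 480 MPa. Survivors: sample G, sample S.
Normalizing units and computing the index:
  sample G: E = 214.0 GPa, ρ = 7830 kg/m³
  sample S: E = 109.6 GPa, ρ = 4480 kg/m³
  sample S: M = 1.07×10⁻³
  sample G: M = 0.764×10⁻³
Sample S ranks first.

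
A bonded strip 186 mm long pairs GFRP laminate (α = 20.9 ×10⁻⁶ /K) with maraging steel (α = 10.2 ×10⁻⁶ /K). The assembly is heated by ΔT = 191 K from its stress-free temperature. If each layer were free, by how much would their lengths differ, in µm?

380 µm

Δα = |20.9 − 10.2|×10⁻⁶/K = 10.7×10⁻⁶/K.
ΔL_mismatch = Δα·L·ΔT = 10.7×10⁻⁶ × 186.0 mm × 191.0 K = 380 µm.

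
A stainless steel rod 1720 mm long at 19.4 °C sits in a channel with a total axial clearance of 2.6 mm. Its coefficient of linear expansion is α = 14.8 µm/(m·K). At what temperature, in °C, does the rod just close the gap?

122 °C

α·L₀·ΔT = 2.6 mm ⇒ ΔT = 2.6 / (14.8×10⁻⁶ × 1720.0) = 102.1 K.
T = 19.4 + 102.1 = 121.5 °C.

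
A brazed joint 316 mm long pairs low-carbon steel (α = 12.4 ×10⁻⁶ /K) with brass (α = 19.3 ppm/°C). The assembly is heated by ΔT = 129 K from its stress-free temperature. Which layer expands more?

brass

α(low-carbon steel) = 12.4×10⁻⁶/K vs α(brass) = 19.3×10⁻⁶/K.
Higher α expands more for the same ΔT: brass.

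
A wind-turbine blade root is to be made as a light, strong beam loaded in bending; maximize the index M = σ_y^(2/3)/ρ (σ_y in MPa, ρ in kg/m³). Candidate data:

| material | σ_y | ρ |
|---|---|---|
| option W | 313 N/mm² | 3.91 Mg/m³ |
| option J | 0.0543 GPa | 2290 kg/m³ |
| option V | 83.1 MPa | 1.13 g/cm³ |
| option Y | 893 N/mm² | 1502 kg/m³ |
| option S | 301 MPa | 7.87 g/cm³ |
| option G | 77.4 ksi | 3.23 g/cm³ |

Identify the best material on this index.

option Y

In SI units:
  option W: σ_y = 313.0 MPa, ρ = 3910 kg/m³
  option J: σ_y = 54.30 MPa, ρ = 2290 kg/m³
  option V: σ_y = 83.10 MPa, ρ = 1130 kg/m³
  option Y: σ_y = 893.0 MPa, ρ = 1502 kg/m³
  option S: σ_y = 301.0 MPa, ρ = 7870 kg/m³
  option G: σ_y = 533.7 MPa, ρ = 3230 kg/m³
  option Y: M = 61.7×10⁻³
  option G: M = 20.4×10⁻³
  option V: M = 16.9×10⁻³
  option W: M = 11.8×10⁻³
  option J: M = 6.26×10⁻³
  option S: M = 5.71×10⁻³
Option Y has the largest M.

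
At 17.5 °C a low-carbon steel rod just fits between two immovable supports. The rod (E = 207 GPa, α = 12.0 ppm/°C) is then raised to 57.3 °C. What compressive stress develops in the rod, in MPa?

98.9 MPa

ΔT = 39.80 K. Constrained thermal stress σ = E·α·ΔT = 207.0×10³ MPa × 12.0×10⁻⁶ × 39.80 = 98.9 MPa (compressive).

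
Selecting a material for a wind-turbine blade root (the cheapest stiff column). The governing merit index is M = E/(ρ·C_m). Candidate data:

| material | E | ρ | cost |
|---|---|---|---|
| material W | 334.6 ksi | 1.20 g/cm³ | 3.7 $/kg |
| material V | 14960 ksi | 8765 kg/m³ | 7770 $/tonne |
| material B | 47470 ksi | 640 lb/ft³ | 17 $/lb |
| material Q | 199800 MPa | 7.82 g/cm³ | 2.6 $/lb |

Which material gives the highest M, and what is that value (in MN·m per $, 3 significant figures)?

material Q, M = 4.46 MN·m per $

After converting to SI:
  material W: E = 2.307 GPa, ρ = 1200 kg/m³, cost = 3.700 $/kg
  material V: E = 103.1 GPa, ρ = 8765 kg/m³, cost = 7.770 $/kg
  material B: E = 327.3 GPa, ρ = 10250 kg/m³, cost = 37.48 $/kg
  material Q: E = 199.8 GPa, ρ = 7820 kg/m³, cost = 5.732 $/kg
  material Q: M = 4.46 MN·m per $
  material V: M = 1.51 MN·m per $
  material B: M = 0.852 MN·m per $
  material W: M = 0.520 MN·m per $
The maximum is for material Q.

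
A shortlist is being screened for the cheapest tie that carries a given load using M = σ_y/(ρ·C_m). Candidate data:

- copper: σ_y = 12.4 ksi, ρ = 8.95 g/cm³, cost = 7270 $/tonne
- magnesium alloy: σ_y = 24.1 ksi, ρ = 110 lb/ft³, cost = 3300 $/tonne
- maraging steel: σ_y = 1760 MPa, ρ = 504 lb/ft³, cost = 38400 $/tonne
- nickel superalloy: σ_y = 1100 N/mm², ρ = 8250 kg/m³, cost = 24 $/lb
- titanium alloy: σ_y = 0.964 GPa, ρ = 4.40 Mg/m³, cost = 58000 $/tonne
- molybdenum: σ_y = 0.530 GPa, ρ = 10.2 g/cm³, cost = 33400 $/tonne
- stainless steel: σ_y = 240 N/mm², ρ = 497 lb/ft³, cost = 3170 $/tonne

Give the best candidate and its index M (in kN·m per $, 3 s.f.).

Putting every candidate on a common basis:
  copper: σ_y = 85.50 MPa, ρ = 8950 kg/m³, cost = 7.270 $/kg
  magnesium alloy: σ_y = 166.2 MPa, ρ = 1762 kg/m³, cost = 3.300 $/kg
  maraging steel: σ_y = 1760 MPa, ρ = 8073 kg/m³, cost = 38.40 $/kg
  nickel superalloy: σ_y = 1100 MPa, ρ = 8250 kg/m³, cost = 52.91 $/kg
  titanium alloy: σ_y = 964.0 MPa, ρ = 4400 kg/m³, cost = 58.00 $/kg
  molybdenum: σ_y = 530.0 MPa, ρ = 10200 kg/m³, cost = 33.40 $/kg
  stainless steel: σ_y = 240.0 MPa, ρ = 7961 kg/m³, cost = 3.170 $/kg
  magnesium alloy: M = 28.6 kN·m per $
  stainless steel: M = 9.51 kN·m per $
  maraging steel: M = 5.68 kN·m per $
  titanium alloy: M = 3.78 kN·m per $
  nickel superalloy: M = 2.52 kN·m per $
  molybdenum: M = 1.56 kN·m per $
  copper: M = 1.31 kN·m per $
Magnesium alloy ranks first.

magnesium alloy, M = 28.6 kN·m per $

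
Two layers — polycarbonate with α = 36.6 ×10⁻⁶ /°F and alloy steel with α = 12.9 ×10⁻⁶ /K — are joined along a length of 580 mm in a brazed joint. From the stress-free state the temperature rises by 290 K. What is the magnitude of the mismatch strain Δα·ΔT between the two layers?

polycarbonate: α = 36.6×10⁻⁶/°F × 9/5 = 65.9×10⁻⁶/K.
Δα = |65.9 − 12.9|×10⁻⁶/K = 53.0×10⁻⁶/K.
Mismatch strain = Δα·ΔT = 53.0×10⁻⁶ × 290.0 = 0.0154.

0.0154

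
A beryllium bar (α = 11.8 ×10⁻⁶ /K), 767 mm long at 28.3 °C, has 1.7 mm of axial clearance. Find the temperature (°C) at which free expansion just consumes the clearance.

216 °C

α·L₀·ΔT = 1.7 mm ⇒ ΔT = 1.7 / (11.8×10⁻⁶ × 767.0) = 187.8 K.
T = 28.3 + 187.8 = 216.1 °C.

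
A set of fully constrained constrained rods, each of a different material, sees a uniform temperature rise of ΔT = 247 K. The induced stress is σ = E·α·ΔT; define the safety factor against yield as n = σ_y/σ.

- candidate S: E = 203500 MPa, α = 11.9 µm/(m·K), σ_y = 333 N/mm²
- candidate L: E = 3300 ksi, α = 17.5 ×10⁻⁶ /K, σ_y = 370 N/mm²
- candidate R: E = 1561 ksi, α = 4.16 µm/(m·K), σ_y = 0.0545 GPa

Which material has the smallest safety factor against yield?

candidate S

Converting E to GPa, α to ×10⁻⁶/K, σ_y to MPa, then σ and n for each:
  candidate S: E = 203.5, α = 11.9, σ_y = 333.0 → σ = 598 MPa, n = 0.557
  candidate L: E = 22.75, α = 17.5, σ_y = 370.0 → σ = 98.3 MPa, n = 3.76
  candidate R: E = 10.76, α = 4.16, σ_y = 54.50 → σ = 11.1 MPa, n = 4.93
The minimum is candidate S at n = 0.557.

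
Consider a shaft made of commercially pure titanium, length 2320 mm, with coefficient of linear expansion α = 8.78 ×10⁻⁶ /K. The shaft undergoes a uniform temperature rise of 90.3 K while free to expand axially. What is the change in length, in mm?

1.84 mm

ΔL = α·L₀·ΔT = 8.78×10⁻⁶ × 2320 mm × 90.30 K = 1.84 mm.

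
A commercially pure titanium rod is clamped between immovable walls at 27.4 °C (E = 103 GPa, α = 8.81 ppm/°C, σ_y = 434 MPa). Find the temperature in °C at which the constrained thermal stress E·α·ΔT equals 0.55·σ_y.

290 °C

E·α·ΔT = 238.7 MPa ⇒ ΔT = 238.7 / (103.0×10³ × 8.81×10⁻⁶) = 263.1 K.
T = 27.4 + 263.1 = 290.5 °C.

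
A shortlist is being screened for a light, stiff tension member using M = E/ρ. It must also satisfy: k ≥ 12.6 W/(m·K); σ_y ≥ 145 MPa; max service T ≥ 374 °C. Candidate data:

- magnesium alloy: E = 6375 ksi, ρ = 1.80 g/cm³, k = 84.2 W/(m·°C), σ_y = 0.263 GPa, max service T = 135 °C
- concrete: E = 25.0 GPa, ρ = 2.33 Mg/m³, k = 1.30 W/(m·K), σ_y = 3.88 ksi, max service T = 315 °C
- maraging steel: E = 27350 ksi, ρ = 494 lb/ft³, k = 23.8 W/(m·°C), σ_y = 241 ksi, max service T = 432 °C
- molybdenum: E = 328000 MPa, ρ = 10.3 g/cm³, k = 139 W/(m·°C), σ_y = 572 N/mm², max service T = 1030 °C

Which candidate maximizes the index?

Screen on constraints: k ≥ 12.6 W/(m·K); σ_y ≥ 145 MPa; max service T ≥ 374 °C. Survivors: maraging steel, molybdenum.
Normalizing units and computing the index:
  maraging steel: E = 188.6 GPa, ρ = 7913 kg/m³
  molybdenum: E = 328.0 GPa, ρ = 10300 kg/m³
  molybdenum: M = 31.8 MN·m/kg
  maraging steel: M = 23.8 MN·m/kg
Molybdenum ranks first.

molybdenum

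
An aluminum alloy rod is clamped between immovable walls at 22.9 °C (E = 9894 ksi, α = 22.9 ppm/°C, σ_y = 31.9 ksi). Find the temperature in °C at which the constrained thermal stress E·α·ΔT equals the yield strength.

E = 9894 ksi = 68.22 GPa.
σ_y = 31.9 ksi = 219.9 MPa.
E·α·ΔT = 219.9 MPa ⇒ ΔT = 219.9 / (68.22×10³ × 22.9×10⁻⁶) = 140.8 K.
T = 22.9 + 140.8 = 163.7 °C.

164 °C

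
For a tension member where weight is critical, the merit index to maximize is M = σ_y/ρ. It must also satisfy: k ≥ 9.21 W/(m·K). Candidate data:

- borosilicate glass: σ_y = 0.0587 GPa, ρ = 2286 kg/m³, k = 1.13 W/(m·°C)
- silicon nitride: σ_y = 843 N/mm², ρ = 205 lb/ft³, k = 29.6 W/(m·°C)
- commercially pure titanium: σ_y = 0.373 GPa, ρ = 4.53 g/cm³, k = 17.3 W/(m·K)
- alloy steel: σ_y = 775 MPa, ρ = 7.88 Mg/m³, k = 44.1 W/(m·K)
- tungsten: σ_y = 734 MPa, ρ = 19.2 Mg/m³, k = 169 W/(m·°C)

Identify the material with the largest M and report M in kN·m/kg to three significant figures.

silicon nitride, M = 257 kN·m/kg

Screen on constraints: k ≥ 9.21 W/(m·K). Survivors: silicon nitride, commercially pure titanium, alloy steel, tungsten.
After converting to SI:
  silicon nitride: σ_y = 843.0 MPa, ρ = 3284 kg/m³
  commercially pure titanium: σ_y = 373.0 MPa, ρ = 4530 kg/m³
  alloy steel: σ_y = 775.0 MPa, ρ = 7880 kg/m³
  tungsten: σ_y = 734.0 MPa, ρ = 19200 kg/m³
  silicon nitride: M = 257 kN·m/kg
  alloy steel: M = 98.4 kN·m/kg
  commercially pure titanium: M = 82.3 kN·m/kg
  tungsten: M = 38.2 kN·m/kg
Highest index: silicon nitride.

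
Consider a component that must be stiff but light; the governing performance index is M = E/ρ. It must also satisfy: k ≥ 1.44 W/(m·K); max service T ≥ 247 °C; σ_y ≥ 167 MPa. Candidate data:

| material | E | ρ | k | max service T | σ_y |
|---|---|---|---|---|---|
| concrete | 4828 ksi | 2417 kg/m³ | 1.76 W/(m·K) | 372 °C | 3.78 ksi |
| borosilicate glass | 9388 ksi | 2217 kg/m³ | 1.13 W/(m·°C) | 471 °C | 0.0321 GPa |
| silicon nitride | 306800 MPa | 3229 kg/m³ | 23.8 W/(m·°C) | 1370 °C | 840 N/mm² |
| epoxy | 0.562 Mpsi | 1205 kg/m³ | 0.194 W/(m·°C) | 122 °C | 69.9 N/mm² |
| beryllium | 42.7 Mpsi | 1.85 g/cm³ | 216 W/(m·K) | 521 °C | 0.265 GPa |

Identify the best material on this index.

beryllium

Screen on constraints: k ≥ 1.44 W/(m·K); max service T ≥ 247 °C; σ_y ≥ 167 MPa. Survivors: silicon nitride, beryllium.
Convert each candidate to consistent units, then evaluate M:
  silicon nitride: E = 306.8 GPa, ρ = 3229 kg/m³
  beryllium: E = 294.4 GPa, ρ = 1850 kg/m³
  beryllium: M = 159 MN·m/kg
  silicon nitride: M = 95.0 MN·m/kg
Highest index: beryllium.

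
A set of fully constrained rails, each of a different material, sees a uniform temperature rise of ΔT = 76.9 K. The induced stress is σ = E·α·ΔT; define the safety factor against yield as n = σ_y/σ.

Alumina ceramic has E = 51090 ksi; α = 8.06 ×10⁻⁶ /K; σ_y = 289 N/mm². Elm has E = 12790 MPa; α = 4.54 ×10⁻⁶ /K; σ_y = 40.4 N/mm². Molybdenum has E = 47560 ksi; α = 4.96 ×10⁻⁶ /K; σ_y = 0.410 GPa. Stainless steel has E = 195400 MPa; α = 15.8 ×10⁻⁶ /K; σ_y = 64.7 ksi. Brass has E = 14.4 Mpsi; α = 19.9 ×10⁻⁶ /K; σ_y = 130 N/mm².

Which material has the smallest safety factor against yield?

brass

With everything in SI (GPa, ×10⁻⁶/K, MPa):
  alumina ceramic: E = 352.3, α = 8.06, σ_y = 289.0 → σ = 218 MPa, n = 1.32
  elm: E = 12.79, α = 4.54, σ_y = 40.40 → σ = 4.47 MPa, n = 9.05
  molybdenum: E = 327.9, α = 4.96, σ_y = 410.0 → σ = 125 MPa, n = 3.28
  stainless steel: E = 195.4, α = 15.8, σ_y = 446.1 → σ = 237 MPa, n = 1.88
  brass: E = 99.28, α = 19.9, σ_y = 130.0 → σ = 152 MPa, n = 0.856
The minimum is brass at n = 0.856.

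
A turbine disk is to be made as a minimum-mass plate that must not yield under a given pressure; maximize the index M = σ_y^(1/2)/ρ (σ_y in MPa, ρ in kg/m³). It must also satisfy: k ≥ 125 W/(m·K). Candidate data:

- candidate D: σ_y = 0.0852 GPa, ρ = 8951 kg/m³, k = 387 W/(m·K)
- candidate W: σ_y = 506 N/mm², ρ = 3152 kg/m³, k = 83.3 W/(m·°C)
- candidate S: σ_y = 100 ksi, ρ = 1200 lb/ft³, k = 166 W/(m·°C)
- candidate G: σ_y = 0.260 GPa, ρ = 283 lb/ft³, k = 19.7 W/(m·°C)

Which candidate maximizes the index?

Screen on constraints: k ≥ 125 W/(m·K). Survivors: candidate D, candidate S.
After converting to SI:
  candidate D: σ_y = 85.20 MPa, ρ = 8951 kg/m³
  candidate S: σ_y = 689.5 MPa, ρ = 19220 kg/m³
  candidate S: M = 1.37×10⁻³
  candidate D: M = 1.03×10⁻³
Candidate S ranks first.

candidate S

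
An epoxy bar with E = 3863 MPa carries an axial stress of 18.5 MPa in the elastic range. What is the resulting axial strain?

4.79×10⁻³

E = 3863 MPa = 3.863 GPa = 3863 MPa.
ε = σ/E = 18.5 / 3863 = 4.79×10⁻³.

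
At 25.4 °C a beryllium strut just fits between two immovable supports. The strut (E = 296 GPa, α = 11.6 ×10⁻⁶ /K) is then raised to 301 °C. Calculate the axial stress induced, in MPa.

946 MPa

ΔT = 275.6 K. Constrained thermal stress σ = E·α·ΔT = 296.0×10³ MPa × 11.6×10⁻⁶ × 275.6 = 946 MPa (compressive).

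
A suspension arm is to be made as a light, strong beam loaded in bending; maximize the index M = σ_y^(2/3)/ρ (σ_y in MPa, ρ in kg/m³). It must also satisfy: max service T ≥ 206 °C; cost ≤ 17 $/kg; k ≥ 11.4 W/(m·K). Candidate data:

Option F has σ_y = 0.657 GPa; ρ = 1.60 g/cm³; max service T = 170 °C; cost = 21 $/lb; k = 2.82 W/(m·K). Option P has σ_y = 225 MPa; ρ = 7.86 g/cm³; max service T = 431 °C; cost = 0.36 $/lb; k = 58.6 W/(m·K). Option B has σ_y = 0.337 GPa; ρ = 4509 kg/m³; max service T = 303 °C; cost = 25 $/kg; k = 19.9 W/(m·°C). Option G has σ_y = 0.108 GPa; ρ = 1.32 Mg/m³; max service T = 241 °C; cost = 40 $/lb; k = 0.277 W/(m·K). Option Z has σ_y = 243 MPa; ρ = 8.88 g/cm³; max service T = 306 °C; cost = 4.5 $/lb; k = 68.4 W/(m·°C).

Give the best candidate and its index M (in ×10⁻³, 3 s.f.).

Screen on constraints: max service T ≥ 206 °C; cost ≤ 17 $/kg; k ≥ 11.4 W/(m·K). Survivors: option P, option Z.
In SI units:
  option P: σ_y = 225.0 MPa, ρ = 7860 kg/m³
  option Z: σ_y = 243.0 MPa, ρ = 8880 kg/m³
  option P: M = 4.71×10⁻³
  option Z: M = 4.39×10⁻³
The maximum is for option P.

option P, M = 4.71×10⁻³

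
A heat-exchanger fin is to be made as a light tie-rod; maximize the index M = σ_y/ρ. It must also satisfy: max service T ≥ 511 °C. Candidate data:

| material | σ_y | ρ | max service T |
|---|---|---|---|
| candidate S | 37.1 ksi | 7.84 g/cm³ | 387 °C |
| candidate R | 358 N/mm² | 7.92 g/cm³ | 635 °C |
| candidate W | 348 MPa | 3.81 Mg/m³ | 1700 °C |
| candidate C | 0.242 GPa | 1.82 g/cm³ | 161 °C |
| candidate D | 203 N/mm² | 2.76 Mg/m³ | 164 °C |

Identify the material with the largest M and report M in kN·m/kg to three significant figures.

candidate W, M = 91.3 kN·m/kg

Screen on constraints: max service T ≥ 511 °C. Survivors: candidate R, candidate W.
Convert each candidate to consistent units, then evaluate M:
  candidate R: σ_y = 358.0 MPa, ρ = 7920 kg/m³
  candidate W: σ_y = 348.0 MPa, ρ = 3810 kg/m³
  candidate W: M = 91.3 kN·m/kg
  candidate R: M = 45.2 kN·m/kg
Highest index: candidate W.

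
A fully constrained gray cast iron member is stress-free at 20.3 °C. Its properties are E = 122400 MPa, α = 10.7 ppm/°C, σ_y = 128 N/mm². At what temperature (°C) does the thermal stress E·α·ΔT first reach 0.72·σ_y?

E = 122400 MPa = 122.4 GPa.
σ_y = 128 N/mm² = 128.0 MPa.
E·α·ΔT = 92.16 MPa ⇒ ΔT = 92.16 / (122.4×10³ × 10.7×10⁻⁶) = 70.37 K.
T = 20.3 + 70.37 = 90.67 °C.

90.7 °C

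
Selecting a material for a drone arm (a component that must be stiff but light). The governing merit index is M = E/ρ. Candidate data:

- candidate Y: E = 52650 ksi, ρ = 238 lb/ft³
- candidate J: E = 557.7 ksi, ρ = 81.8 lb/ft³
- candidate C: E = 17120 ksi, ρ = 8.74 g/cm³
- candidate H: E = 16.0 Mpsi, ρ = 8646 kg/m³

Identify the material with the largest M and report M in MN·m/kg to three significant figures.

Normalizing units and computing the index:
  candidate Y: E = 363.0 GPa, ρ = 3812 kg/m³
  candidate J: E = 3.845 GPa, ρ = 1310 kg/m³
  candidate C: E = 118.0 GPa, ρ = 8740 kg/m³
  candidate H: E = 110.3 GPa, ρ = 8646 kg/m³
  candidate Y: M = 95.2 MN·m/kg
  candidate C: M = 13.5 MN·m/kg
  candidate H: M = 12.8 MN·m/kg
  candidate J: M = 2.93 MN·m/kg
Candidate Y ranks first.

candidate Y, M = 95.2 MN·m/kg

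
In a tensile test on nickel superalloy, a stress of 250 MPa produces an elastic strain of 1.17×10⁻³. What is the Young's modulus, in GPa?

E = σ/ε = 250 MPa / 1.17×10⁻³ = 213700 MPa = 214 GPa.

214 GPa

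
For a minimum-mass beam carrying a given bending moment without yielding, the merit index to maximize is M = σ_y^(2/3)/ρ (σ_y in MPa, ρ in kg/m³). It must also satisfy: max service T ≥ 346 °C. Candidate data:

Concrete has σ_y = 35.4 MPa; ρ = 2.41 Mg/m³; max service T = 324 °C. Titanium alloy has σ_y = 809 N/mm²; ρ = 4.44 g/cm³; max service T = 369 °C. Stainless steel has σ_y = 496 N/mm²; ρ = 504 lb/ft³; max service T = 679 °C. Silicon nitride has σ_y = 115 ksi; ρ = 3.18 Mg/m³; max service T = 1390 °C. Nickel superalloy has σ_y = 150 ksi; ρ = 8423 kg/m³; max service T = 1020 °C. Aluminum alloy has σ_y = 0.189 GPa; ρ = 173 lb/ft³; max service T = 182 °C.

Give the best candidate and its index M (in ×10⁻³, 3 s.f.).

silicon nitride, M = 26.9×10⁻³

Screen on constraints: max service T ≥ 346 °C. Survivors: titanium alloy, stainless steel, silicon nitride, nickel superalloy.
In SI units:
  titanium alloy: σ_y = 809.0 MPa, ρ = 4440 kg/m³
  stainless steel: σ_y = 496.0 MPa, ρ = 8073 kg/m³
  silicon nitride: σ_y = 792.9 MPa, ρ = 3180 kg/m³
  nickel superalloy: σ_y = 1034 MPa, ρ = 8423 kg/m³
  silicon nitride: M = 26.9×10⁻³
  titanium alloy: M = 19.6×10⁻³
  nickel superalloy: M = 12.1×10⁻³
  stainless steel: M = 7.76×10⁻³
The maximum is for silicon nitride.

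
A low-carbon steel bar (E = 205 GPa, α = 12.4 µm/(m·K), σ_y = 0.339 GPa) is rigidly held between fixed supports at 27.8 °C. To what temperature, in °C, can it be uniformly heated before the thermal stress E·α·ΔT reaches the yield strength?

σ_y = 0.339 GPa = 339.0 MPa.
E·α·ΔT = 339.0 MPa ⇒ ΔT = 339.0 / (205.0×10³ × 12.4×10⁻⁶) = 133.4 K.
T = 27.8 + 133.4 = 161.2 °C.

161 °C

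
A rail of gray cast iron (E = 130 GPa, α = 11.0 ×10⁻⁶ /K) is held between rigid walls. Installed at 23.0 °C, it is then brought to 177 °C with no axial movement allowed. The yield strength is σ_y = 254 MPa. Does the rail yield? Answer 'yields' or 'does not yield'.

ΔT = 154.0 K. Constrained thermal stress σ = E·α·ΔT = 130.0×10³ MPa × 11.0×10⁻⁶ × 154.0 = 220 MPa (compressive).
Compare to σ_y = 254 MPa: σ < σ_y, so it does not yield.

does not yield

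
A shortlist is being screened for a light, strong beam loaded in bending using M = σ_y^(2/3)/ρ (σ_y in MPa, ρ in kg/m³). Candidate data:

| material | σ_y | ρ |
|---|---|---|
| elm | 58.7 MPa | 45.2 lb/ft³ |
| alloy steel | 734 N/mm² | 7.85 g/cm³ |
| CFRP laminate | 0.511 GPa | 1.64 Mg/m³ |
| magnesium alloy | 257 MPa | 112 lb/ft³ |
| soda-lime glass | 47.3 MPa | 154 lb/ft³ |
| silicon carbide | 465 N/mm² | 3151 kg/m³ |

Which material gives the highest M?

CFRP laminate

Normalizing units and computing the index:
  elm: σ_y = 58.70 MPa, ρ = 724.0 kg/m³
  alloy steel: σ_y = 734.0 MPa, ρ = 7850 kg/m³
  CFRP laminate: σ_y = 511.0 MPa, ρ = 1640 kg/m³
  magnesium alloy: σ_y = 257.0 MPa, ρ = 1794 kg/m³
  soda-lime glass: σ_y = 47.30 MPa, ρ = 2467 kg/m³
  silicon carbide: σ_y = 465.0 MPa, ρ = 3151 kg/m³
  CFRP laminate: M = 39.0×10⁻³
  magnesium alloy: M = 22.5×10⁻³
  elm: M = 20.9×10⁻³
  silicon carbide: M = 19.0×10⁻³
  alloy steel: M = 10.4×10⁻³
  soda-lime glass: M = 5.30×10⁻³
The maximum is for CFRP laminate.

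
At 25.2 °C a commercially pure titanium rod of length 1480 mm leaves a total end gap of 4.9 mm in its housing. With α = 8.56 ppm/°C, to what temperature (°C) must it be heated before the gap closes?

412 °C

α·L₀·ΔT = 4.9 mm ⇒ ΔT = 4.9 / (8.56×10⁻⁶ × 1480.0) = 386.8 K.
T = 25.2 + 386.8 = 412.0 °C.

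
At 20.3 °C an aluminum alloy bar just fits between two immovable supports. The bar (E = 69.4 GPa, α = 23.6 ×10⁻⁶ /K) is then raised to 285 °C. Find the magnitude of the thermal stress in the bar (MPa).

434 MPa

ΔT = 264.7 K. Constrained thermal stress σ = E·α·ΔT = 69.40×10³ MPa × 23.6×10⁻⁶ × 264.7 = 434 MPa (compressive).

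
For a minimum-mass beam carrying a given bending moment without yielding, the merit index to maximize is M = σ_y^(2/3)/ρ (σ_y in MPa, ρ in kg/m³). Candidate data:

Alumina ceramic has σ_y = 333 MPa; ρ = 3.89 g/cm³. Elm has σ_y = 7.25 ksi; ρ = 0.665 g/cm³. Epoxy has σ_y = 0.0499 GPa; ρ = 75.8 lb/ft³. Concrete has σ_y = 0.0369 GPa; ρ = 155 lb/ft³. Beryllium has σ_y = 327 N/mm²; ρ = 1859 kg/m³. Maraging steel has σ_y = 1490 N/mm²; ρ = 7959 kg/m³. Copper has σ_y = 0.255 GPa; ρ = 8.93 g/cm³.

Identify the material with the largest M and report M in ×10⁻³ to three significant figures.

Putting every candidate on a common basis:
  alumina ceramic: σ_y = 333.0 MPa, ρ = 3890 kg/m³
  elm: σ_y = 49.99 MPa, ρ = 665.0 kg/m³
  epoxy: σ_y = 49.90 MPa, ρ = 1214 kg/m³
  concrete: σ_y = 36.90 MPa, ρ = 2483 kg/m³
  beryllium: σ_y = 327.0 MPa, ρ = 1859 kg/m³
  maraging steel: σ_y = 1490 MPa, ρ = 7959 kg/m³
  copper: σ_y = 255.0 MPa, ρ = 8930 kg/m³
  beryllium: M = 25.5×10⁻³
  elm: M = 20.4×10⁻³
  maraging steel: M = 16.4×10⁻³
  alumina ceramic: M = 12.4×10⁻³
  epoxy: M = 11.2×10⁻³
  copper: M = 4.50×10⁻³
  concrete: M = 4.46×10⁻³
Highest index: beryllium.

beryllium, M = 25.5×10⁻³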